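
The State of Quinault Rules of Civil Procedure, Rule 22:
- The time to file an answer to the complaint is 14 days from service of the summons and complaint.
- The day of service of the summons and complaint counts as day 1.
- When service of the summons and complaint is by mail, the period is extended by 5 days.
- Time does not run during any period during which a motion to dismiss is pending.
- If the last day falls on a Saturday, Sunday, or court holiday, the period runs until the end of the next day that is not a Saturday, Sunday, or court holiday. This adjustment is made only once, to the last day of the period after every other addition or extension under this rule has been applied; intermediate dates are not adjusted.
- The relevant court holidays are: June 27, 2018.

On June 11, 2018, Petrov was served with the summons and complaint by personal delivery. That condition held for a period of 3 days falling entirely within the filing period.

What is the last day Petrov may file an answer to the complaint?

June 28, 2018

Counting June 11, 2018 as day 1, day 14 is June 24, 2018.
Service was not by mail, so no mail extension applies.
Tolling adds 3 days: June 24, 2018 + 3 days = June 27, 2018.
June 27, 2018 is a listed holiday. The next qualifying day is June 28, 2018.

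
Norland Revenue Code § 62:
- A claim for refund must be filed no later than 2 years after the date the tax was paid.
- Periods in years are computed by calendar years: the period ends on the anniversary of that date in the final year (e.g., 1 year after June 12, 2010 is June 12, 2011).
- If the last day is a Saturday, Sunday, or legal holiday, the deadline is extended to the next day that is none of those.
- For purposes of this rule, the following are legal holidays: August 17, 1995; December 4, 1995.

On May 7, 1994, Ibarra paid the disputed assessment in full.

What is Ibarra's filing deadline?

May 7, 1996

2 years after May 7, 1994 is May 7, 1996.
May 7, 1996 is a Tuesday and not a legal holiday, so no extension applies.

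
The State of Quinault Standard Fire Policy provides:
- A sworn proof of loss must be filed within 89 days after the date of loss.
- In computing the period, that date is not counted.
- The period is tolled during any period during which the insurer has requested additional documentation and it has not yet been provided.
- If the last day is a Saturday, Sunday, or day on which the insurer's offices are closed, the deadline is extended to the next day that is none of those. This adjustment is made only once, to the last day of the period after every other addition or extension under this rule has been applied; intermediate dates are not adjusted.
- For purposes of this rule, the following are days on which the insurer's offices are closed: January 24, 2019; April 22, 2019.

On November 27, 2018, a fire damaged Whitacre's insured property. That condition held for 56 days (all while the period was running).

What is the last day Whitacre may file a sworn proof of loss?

89 days after November 27, 2018 is February 24, 2019.
Tolling adds 56 days: February 24, 2019 + 56 days = April 21, 2019.
April 21, 2019 is Sunday; April 22, 2019 is a listed holiday. The next qualifying day is April 23, 2019.

April 23, 2019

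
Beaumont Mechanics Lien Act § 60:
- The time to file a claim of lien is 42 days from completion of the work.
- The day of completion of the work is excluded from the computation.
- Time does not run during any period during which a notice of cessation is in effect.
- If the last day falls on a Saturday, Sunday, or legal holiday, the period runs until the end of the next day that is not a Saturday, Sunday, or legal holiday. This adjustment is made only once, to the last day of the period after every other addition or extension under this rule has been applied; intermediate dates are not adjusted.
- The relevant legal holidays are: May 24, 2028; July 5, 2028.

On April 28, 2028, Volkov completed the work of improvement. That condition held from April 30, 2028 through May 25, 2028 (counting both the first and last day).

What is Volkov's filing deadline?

42 days after April 28, 2028 is June 9, 2028.
From April 30, 2028 through May 25, 2028 inclusive is 26 days; tolling adds 26 days: June 9, 2028 + 26 days = July 5, 2028.
July 5, 2028 is a listed holiday. The next qualifying day is July 6, 2028.

July 6, 2028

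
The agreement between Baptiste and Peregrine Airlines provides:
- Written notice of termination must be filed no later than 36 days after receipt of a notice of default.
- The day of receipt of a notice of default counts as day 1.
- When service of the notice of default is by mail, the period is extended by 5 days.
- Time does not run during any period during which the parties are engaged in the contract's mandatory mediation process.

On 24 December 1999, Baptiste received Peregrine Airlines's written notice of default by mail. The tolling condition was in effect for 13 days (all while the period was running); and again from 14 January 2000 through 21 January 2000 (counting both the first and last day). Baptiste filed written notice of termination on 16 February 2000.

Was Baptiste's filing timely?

Counting 24 December 1999 as day 1, day 36 is January 28, 2000.
Service was by mail, adding 5 days: January 28, 2000 + 5 days = February 2, 2000.
Tolling adds 13 days: February 2, 2000 + 13 days = February 15, 2000.
From January 14, 2000 through January 21, 2000 inclusive is 8 days; tolling adds 8 days: February 15, 2000 + 8 days = February 23, 2000.
The deadline is February 23, 2000; the filing on February 16, 2000 is on or before that date.

Yes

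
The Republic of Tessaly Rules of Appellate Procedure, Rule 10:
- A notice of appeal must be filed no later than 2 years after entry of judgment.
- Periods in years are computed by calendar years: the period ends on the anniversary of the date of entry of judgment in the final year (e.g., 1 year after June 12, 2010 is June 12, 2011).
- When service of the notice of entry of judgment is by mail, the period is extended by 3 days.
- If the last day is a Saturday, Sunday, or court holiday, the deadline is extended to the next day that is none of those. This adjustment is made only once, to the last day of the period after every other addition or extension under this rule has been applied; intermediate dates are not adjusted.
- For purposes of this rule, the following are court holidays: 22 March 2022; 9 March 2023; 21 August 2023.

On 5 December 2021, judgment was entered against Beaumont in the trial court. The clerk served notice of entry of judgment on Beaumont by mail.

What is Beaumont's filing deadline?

2 years after 5 December 2021 is December 5, 2023.
Service was by mail, adding 3 days: December 5, 2023 + 3 days = December 8, 2023.
December 8, 2023 is a Friday and not a court holiday, so no extension applies.

December 8, 2023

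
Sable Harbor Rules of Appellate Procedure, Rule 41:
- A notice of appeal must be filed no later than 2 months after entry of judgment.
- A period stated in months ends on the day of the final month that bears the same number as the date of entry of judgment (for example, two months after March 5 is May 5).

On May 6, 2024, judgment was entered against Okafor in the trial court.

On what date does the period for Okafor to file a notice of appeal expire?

July 6, 2024

2 months after May 6, 2024 is July 6, 2024.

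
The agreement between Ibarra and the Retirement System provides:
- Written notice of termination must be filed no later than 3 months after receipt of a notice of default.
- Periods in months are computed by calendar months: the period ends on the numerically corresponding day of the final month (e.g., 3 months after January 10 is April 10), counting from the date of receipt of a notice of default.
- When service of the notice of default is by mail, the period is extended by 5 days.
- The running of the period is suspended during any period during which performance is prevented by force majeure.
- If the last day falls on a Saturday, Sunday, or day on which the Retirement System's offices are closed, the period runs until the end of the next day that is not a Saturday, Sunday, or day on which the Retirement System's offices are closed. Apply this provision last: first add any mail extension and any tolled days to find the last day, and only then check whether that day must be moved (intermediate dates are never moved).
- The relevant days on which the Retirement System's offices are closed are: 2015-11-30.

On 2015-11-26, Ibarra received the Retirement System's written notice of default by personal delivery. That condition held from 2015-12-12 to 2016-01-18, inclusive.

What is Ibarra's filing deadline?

3 months after 2015-11-26 is February 26, 2016.
Service was not by mail, so no mail extension applies.
From December 12, 2015 through January 18, 2016 inclusive is 38 days; tolling adds 38 days: February 26, 2016 + 38 days = April 4, 2016.
April 4, 2016 is a Monday and not a day on which the Retirement System's offices are closed, so no extension applies.

April 4, 2016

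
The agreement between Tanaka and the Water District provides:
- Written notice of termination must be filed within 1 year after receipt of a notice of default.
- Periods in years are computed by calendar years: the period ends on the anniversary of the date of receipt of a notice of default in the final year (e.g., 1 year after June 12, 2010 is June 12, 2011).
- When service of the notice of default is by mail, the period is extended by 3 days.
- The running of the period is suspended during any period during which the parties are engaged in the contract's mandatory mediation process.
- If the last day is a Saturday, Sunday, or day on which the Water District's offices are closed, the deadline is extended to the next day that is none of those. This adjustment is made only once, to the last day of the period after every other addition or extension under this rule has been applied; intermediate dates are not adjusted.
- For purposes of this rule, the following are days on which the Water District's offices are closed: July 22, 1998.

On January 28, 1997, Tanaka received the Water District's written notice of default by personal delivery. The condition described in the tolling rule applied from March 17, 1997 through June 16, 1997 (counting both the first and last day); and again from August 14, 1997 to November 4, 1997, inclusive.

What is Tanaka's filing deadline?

1 year after January 28, 1997 is January 28, 1998.
Service was not by mail, so no mail extension applies.
From March 17, 1997 through June 16, 1997 inclusive is 92 days; tolling adds 92 days: January 28, 1998 + 92 days = April 30, 1998.
From August 14, 1997 through November 4, 1997 inclusive is 83 days; tolling adds 83 days: April 30, 1998 + 83 days = July 22, 1998.
July 22, 1998 is a listed holiday. The next qualifying day is July 23, 1998.

July 23, 1998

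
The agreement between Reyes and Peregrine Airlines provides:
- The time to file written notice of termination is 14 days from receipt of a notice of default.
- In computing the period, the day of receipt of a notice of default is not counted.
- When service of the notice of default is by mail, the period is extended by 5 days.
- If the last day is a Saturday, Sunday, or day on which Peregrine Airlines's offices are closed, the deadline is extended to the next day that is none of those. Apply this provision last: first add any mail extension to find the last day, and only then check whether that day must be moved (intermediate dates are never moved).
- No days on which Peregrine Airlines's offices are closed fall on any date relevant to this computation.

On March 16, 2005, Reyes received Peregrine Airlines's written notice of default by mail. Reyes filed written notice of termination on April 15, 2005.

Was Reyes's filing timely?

14 days after March 16, 2005 is March 30, 2005.
Service was by mail, adding 5 days: March 30, 2005 + 5 days = April 4, 2005.
April 4, 2005 is a Monday and not a day on which Peregrine Airlines's offices are closed, so no extension applies.
The deadline is April 4, 2005; the filing on April 15, 2005 is after that date.

No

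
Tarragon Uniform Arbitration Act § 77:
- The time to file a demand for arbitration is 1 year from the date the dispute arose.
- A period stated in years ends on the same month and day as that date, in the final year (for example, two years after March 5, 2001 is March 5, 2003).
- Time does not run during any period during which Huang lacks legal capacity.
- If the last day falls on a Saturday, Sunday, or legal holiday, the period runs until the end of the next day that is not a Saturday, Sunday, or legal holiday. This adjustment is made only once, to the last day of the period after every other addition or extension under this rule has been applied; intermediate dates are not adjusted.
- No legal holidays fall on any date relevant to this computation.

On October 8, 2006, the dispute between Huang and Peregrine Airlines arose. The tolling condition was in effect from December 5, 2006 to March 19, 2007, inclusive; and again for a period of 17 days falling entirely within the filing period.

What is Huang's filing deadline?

1 year after October 8, 2006 is October 8, 2007.
From December 5, 2006 through March 19, 2007 inclusive is 105 days; tolling adds 105 days: October 8, 2007 + 105 days = January 21, 2008.
Tolling adds 17 days: January 21, 2008 + 17 days = February 7, 2008.
February 7, 2008 is a Thursday and not a legal holiday, so no extension applies.

February 7, 2008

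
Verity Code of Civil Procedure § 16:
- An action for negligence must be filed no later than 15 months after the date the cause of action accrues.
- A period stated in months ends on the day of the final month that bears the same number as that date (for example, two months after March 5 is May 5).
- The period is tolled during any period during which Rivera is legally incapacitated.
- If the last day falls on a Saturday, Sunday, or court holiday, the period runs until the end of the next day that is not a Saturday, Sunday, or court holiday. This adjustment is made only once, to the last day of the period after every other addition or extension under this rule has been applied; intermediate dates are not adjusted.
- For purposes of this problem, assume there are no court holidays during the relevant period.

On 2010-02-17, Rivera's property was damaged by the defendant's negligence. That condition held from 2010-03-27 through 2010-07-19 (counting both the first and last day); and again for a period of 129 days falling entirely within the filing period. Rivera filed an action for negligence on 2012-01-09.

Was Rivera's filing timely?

Yes

15 months after 2010-02-17 is May 17, 2011.
From March 27, 2010 through July 19, 2010 inclusive is 115 days; tolling adds 115 days: May 17, 2011 + 115 days = September 9, 2011.
Tolling adds 129 days: September 9, 2011 + 129 days = January 16, 2012.
January 16, 2012 is a Monday and not a court holiday, so no extension applies.
The deadline is January 16, 2012; the filing on January 9, 2012 is on or before that date.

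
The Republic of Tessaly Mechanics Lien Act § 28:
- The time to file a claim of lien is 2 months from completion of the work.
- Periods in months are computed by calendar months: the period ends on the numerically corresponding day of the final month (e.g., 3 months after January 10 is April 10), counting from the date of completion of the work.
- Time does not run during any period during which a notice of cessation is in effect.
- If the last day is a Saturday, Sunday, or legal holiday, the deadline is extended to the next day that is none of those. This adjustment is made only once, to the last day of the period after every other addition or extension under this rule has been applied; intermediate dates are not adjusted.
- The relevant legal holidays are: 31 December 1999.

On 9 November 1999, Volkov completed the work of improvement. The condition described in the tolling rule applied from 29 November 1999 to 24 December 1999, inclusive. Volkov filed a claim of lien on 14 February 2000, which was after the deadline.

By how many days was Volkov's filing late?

2 months after 9 November 1999 is January 9, 2000.
From November 29, 1999 through December 24, 1999 inclusive is 26 days; tolling adds 26 days: January 9, 2000 + 26 days = February 4, 2000.
February 4, 2000 is a Friday and not a legal holiday, so no extension applies.
The deadline is February 4, 2000; from February 4, 2000 to February 14, 2000 is 10 days.

10 days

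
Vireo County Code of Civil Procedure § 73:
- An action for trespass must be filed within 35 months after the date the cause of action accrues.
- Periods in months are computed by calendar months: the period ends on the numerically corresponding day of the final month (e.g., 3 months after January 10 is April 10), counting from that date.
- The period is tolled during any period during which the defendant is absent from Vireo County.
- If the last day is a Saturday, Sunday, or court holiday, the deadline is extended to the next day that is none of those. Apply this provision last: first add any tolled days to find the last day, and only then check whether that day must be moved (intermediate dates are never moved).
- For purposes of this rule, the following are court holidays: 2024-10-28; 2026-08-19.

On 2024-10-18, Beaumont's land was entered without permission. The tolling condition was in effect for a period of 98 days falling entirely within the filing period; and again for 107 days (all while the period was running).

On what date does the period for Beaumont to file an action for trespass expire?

April 10, 2028

35 months after 2024-10-18 is September 18, 2027.
Tolling adds 98 days: September 18, 2027 + 98 days = December 25, 2027.
Tolling adds 107 days: December 25, 2027 + 107 days = April 10, 2028.
April 10, 2028 is a Monday and not a court holiday, so no extension applies.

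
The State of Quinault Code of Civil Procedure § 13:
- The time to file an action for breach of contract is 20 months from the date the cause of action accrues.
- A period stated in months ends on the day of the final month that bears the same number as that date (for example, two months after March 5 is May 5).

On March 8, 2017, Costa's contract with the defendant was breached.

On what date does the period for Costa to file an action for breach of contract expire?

November 8, 2018

20 months after March 8, 2017 is November 8, 2018.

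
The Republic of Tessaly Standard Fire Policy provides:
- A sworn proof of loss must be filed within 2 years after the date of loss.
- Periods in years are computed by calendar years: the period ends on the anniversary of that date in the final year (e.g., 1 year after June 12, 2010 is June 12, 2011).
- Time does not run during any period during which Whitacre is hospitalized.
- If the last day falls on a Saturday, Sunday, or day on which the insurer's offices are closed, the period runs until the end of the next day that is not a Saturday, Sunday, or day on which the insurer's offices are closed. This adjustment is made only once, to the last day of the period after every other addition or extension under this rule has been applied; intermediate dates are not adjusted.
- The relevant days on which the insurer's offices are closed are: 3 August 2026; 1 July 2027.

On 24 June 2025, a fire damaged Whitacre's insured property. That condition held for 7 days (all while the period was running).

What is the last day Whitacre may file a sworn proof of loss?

2 years after 24 June 2025 is June 24, 2027.
Tolling adds 7 days: June 24, 2027 + 7 days = July 1, 2027.
July 1, 2027 is a listed holiday. The next qualifying day is July 2, 2027.

July 2, 2027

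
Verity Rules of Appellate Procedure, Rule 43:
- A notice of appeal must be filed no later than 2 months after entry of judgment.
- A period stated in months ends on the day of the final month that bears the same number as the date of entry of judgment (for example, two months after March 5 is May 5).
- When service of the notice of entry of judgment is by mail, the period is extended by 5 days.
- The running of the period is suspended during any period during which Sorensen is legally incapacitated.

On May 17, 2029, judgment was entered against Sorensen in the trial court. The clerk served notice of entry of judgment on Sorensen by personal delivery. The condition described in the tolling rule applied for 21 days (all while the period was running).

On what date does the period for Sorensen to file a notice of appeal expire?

2 months after May 17, 2029 is July 17, 2029.
Service was not by mail, so no mail extension applies.
Tolling adds 21 days: July 17, 2029 + 21 days = August 7, 2029.

August 7, 2029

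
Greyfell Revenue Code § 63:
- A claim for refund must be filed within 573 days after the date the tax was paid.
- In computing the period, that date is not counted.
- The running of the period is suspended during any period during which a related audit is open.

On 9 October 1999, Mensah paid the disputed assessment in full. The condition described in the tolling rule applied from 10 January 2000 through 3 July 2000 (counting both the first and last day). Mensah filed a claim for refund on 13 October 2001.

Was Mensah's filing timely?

573 days after 9 October 1999 is May 4, 2001.
From January 10, 2000 through July 3, 2000 inclusive is 176 days; tolling adds 176 days: May 4, 2001 + 176 days = October 27, 2001.
The deadline is October 27, 2001; the filing on October 13, 2001 is on or before that date.

Yes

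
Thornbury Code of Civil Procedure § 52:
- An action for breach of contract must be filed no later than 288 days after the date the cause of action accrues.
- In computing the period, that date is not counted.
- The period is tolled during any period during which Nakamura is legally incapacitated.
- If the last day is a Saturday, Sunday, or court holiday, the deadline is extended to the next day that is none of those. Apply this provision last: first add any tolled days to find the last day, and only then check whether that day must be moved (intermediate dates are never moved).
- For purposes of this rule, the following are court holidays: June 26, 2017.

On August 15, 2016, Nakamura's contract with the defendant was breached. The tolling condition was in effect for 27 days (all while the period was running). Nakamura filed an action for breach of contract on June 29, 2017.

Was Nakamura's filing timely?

288 days after August 15, 2016 is May 30, 2017.
Tolling adds 27 days: May 30, 2017 + 27 days = June 26, 2017.
June 26, 2017 is a listed holiday. The next qualifying day is June 27, 2017.
The deadline is June 27, 2017; the filing on June 29, 2017 is after that date.

No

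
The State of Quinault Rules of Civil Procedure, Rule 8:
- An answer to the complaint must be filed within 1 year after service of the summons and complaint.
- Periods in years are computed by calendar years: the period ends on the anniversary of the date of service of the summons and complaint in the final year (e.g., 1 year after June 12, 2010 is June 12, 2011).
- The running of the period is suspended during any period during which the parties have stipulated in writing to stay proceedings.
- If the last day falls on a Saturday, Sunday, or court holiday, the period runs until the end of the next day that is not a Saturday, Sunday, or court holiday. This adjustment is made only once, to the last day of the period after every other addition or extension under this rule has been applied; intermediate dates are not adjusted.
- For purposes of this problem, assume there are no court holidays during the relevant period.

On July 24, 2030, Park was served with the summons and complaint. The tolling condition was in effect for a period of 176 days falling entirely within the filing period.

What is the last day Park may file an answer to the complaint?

1 year after July 24, 2030 is July 24, 2031.
Tolling adds 176 days: July 24, 2031 + 176 days = January 16, 2032.
January 16, 2032 is a Friday and not a court holiday, so no extension applies.

January 16, 2032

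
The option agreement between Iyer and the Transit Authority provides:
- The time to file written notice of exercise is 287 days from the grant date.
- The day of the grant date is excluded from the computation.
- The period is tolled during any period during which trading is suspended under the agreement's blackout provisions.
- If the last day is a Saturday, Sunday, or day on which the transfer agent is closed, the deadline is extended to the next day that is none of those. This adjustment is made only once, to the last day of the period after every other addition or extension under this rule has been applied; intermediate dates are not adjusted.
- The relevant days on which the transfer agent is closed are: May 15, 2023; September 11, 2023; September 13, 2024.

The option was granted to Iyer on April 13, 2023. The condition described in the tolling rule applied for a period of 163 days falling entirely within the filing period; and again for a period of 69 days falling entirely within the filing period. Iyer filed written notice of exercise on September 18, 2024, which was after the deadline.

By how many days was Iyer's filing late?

2 days

287 days after April 13, 2023 is January 25, 2024.
Tolling adds 163 days: January 25, 2024 + 163 days = July 6, 2024.
Tolling adds 69 days: July 6, 2024 + 69 days = September 13, 2024.
September 13, 2024 is a listed holiday; September 14, 2024 is Saturday; September 15, 2024 is Sunday. The next qualifying day is September 16, 2024.
The deadline is September 16, 2024; from September 16, 2024 to September 18, 2024 is 2 days.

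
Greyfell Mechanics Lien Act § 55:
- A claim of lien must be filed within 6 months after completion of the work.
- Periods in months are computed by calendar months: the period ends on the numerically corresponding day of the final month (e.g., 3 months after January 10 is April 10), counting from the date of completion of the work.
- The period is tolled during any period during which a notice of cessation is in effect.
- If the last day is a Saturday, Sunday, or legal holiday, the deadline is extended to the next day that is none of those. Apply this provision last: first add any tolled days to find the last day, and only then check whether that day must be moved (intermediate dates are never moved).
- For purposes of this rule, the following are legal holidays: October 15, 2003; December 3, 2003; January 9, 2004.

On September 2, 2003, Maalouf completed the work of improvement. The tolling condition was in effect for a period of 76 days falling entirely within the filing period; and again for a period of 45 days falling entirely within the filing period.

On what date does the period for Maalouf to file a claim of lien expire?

6 months after September 2, 2003 is March 2, 2004.
Tolling adds 76 days: March 2, 2004 + 76 days = May 17, 2004.
Tolling adds 45 days: May 17, 2004 + 45 days = July 1, 2004.
July 1, 2004 is a Thursday and not a legal holiday, so no extension applies.

July 1, 2004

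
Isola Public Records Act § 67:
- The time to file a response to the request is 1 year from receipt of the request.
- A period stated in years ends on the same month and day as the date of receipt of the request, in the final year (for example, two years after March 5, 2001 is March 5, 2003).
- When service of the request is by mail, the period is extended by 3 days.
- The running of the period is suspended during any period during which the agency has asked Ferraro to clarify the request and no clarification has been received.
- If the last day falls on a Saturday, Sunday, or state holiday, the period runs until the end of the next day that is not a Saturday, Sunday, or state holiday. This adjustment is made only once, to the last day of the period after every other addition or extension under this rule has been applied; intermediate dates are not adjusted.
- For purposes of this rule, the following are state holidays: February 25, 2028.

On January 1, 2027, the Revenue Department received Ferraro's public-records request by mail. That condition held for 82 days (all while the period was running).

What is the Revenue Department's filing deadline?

March 27, 2028

1 year after January 1, 2027 is January 1, 2028.
Service was by mail, adding 3 days: January 1, 2028 + 3 days = January 4, 2028.
Tolling adds 82 days: January 4, 2028 + 82 days = March 26, 2028.
March 26, 2028 is Sunday. The next qualifying day is March 27, 2028.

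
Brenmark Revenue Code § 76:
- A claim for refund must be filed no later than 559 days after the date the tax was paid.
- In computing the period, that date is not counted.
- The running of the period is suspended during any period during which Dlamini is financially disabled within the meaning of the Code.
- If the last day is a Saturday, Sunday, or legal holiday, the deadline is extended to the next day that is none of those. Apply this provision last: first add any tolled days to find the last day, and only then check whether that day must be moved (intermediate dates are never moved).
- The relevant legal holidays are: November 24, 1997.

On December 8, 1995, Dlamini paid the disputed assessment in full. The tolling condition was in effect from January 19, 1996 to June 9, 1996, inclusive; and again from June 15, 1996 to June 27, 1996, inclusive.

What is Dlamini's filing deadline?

559 days after December 8, 1995 is June 19, 1997.
From January 19, 1996 through June 9, 1996 inclusive is 143 days; tolling adds 143 days: June 19, 1997 + 143 days = November 9, 1997.
From June 15, 1996 through June 27, 1996 inclusive is 13 days; tolling adds 13 days: November 9, 1997 + 13 days = November 22, 1997.
November 22, 1997 is Saturday; November 23, 1997 is Sunday; November 24, 1997 is a listed holiday. The next qualifying day is November 25, 1997.

November 25, 1997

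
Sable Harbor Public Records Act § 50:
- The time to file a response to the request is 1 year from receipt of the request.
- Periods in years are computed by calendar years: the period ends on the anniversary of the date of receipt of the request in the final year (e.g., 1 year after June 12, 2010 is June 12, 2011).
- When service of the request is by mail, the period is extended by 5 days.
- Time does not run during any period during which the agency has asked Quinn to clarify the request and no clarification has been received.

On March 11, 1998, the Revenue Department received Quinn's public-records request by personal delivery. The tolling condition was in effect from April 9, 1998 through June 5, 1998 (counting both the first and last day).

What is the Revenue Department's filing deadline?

1 year after March 11, 1998 is March 11, 1999.
Service was not by mail, so no mail extension applies.
From April 9, 1998 through June 5, 1998 inclusive is 58 days; tolling adds 58 days: March 11, 1999 + 58 days = May 8, 1999.

May 8, 1999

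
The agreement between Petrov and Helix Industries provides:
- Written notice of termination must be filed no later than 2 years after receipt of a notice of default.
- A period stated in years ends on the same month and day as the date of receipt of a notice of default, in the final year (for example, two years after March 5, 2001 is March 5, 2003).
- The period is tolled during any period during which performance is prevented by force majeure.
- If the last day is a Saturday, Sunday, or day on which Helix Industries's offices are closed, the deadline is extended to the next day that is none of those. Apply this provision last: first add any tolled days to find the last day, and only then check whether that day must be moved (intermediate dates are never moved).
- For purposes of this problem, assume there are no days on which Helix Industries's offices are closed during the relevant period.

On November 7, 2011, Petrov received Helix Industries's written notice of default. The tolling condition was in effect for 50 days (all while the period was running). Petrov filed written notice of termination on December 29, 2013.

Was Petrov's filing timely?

No

2 years after November 7, 2011 is November 7, 2013.
Tolling adds 50 days: November 7, 2013 + 50 days = December 27, 2013.
December 27, 2013 is a Friday and not a day on which Helix Industries's offices are closed, so no extension applies.
The deadline is December 27, 2013; the filing on December 29, 2013 is after that date.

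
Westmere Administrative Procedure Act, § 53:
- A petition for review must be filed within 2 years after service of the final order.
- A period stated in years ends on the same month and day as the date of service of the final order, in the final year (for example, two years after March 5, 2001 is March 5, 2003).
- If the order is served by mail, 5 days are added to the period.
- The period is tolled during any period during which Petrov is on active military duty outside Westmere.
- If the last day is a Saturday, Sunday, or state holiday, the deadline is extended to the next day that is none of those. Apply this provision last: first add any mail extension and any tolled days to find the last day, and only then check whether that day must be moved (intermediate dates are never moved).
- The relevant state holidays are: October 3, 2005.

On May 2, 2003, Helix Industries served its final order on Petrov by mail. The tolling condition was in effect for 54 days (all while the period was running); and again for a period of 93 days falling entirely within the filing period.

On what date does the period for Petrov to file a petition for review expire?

2 years after May 2, 2003 is May 2, 2005.
Service was by mail, adding 5 days: May 2, 2005 + 5 days = May 7, 2005.
Tolling adds 54 days: May 7, 2005 + 54 days = June 30, 2005.
Tolling adds 93 days: June 30, 2005 + 93 days = October 1, 2005.
October 1, 2005 is Saturday; October 2, 2005 is Sunday; October 3, 2005 is a listed holiday. The next qualifying day is October 4, 2005.

October 4, 2005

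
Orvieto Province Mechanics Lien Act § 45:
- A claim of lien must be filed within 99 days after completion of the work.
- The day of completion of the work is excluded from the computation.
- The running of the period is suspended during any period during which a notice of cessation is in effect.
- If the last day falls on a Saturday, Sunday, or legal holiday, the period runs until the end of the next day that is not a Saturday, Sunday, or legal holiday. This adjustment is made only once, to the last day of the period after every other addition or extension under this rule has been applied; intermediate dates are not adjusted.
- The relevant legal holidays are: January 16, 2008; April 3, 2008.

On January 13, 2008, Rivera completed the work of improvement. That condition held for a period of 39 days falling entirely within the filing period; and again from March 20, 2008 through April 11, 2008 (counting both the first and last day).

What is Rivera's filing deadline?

99 days after January 13, 2008 is April 21, 2008.
Tolling adds 39 days: April 21, 2008 + 39 days = May 30, 2008.
From March 20, 2008 through April 11, 2008 inclusive is 23 days; tolling adds 23 days: May 30, 2008 + 23 days = June 22, 2008.
June 22, 2008 is Sunday. The next qualifying day is June 23, 2008.

June 23, 2008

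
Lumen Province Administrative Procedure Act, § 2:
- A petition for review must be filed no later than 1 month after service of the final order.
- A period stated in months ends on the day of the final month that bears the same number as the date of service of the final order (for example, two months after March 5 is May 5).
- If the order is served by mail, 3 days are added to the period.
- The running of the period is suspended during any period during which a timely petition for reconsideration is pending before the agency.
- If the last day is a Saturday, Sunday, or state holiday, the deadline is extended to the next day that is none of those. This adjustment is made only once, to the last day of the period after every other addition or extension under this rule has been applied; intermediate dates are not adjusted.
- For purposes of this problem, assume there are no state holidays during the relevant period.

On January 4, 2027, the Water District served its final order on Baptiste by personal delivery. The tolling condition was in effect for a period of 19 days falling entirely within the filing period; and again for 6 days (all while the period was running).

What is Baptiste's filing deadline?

1 month after January 4, 2027 is February 4, 2027.
Service was not by mail, so no mail extension applies.
Tolling adds 19 days: February 4, 2027 + 19 days = February 23, 2027.
Tolling adds 6 days: February 23, 2027 + 6 days = March 1, 2027.
March 1, 2027 is a Monday and not a state holiday, so no extension applies.

March 1, 2027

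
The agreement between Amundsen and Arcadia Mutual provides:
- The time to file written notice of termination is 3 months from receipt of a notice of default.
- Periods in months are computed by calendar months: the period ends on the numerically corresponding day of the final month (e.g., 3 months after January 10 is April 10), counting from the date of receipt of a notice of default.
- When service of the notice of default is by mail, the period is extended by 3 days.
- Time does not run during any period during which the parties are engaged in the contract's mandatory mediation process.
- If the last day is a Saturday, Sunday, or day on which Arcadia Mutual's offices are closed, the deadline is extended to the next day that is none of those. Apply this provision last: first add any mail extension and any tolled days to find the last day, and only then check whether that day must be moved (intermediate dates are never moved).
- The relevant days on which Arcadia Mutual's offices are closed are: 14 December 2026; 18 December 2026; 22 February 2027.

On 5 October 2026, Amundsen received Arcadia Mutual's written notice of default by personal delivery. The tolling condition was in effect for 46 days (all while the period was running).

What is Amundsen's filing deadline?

February 23, 2027

3 months after 5 October 2026 is January 5, 2027.
Service was not by mail, so no mail extension applies.
Tolling adds 46 days: January 5, 2027 + 46 days = February 20, 2027.
February 20, 2027 is Saturday; February 21, 2027 is Sunday; February 22, 2027 is a listed holiday. The next qualifying day is February 23, 2027.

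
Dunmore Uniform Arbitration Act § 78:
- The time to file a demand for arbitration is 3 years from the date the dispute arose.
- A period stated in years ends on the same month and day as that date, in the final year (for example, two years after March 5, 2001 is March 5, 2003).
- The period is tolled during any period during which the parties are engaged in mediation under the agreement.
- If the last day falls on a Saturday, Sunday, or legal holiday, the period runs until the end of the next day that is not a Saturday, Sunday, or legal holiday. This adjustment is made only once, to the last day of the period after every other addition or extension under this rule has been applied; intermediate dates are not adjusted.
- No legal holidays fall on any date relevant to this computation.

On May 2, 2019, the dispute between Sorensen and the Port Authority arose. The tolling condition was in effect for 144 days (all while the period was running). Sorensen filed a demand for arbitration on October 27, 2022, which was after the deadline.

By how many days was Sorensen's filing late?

34 days

3 years after May 2, 2019 is May 2, 2022.
Tolling adds 144 days: May 2, 2022 + 144 days = September 23, 2022.
September 23, 2022 is a Friday and not a legal holiday, so no extension applies.
The deadline is September 23, 2022; from September 23, 2022 to October 27, 2022 is 34 days.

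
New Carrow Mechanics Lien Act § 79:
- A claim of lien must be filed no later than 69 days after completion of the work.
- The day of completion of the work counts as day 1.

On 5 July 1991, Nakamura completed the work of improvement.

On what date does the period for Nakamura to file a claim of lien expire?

Counting 5 July 1991 as day 1, day 69 is September 11, 1991.

September 11, 1991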